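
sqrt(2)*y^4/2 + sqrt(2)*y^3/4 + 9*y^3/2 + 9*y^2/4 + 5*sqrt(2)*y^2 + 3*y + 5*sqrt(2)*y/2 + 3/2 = (y + 1/2)*(y + sqrt(2))*(y + 3*sqrt(2))*(sqrt(2)*y/2 + 1/2)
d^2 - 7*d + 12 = (d - 4)*(d - 3)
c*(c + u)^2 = c^3 + 2*c^2*u + c*u^2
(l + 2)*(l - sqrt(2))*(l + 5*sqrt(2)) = l^3 + 2*l^2 + 4*sqrt(2)*l^2 - 10*l + 8*sqrt(2)*l - 20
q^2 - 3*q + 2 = (q - 2)*(q - 1)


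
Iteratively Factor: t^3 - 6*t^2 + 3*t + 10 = (t - 2)*(t^2 - 4*t - 5) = (t - 2)*(t + 1)*(t - 5)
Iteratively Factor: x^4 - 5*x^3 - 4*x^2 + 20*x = (x - 5)*(x^3 - 4*x) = x*(x - 5)*(x^2 - 4) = x*(x - 5)*(x + 2)*(x - 2)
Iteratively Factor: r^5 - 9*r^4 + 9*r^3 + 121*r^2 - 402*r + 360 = (r - 3)*(r^4 - 6*r^3 - 9*r^2 + 94*r - 120) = (r - 5)*(r - 3)*(r^3 - r^2 - 14*r + 24) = (r - 5)*(r - 3)*(r + 4)*(r^2 - 5*r + 6) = (r - 5)*(r - 3)*(r - 2)*(r + 4)*(r - 3)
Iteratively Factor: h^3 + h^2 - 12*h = (h)*(h^2 + h - 12) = h*(h - 3)*(h + 4)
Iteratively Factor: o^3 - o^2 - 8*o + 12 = (o - 2)*(o^2 + o - 6) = (o - 2)*(o + 3)*(o - 2)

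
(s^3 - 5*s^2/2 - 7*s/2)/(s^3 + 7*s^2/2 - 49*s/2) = (s + 1)/(s + 7)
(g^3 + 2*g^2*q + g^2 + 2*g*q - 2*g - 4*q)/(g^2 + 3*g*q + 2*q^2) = (g^2 + g - 2)/(g + q)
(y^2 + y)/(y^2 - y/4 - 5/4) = 4*y/(4*y - 5)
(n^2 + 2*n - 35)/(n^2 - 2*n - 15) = (n + 7)/(n + 3)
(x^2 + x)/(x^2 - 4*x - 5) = x/(x - 5)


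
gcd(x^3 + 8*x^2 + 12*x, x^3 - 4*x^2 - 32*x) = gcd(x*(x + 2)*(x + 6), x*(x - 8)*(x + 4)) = x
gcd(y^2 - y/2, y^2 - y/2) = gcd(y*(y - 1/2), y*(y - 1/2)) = y^2 - y/2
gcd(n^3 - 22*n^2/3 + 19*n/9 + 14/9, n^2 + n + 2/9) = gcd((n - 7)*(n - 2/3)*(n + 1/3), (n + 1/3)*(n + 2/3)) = n + 1/3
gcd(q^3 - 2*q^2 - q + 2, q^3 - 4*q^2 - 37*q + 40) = q - 1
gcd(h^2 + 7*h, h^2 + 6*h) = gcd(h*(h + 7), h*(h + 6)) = h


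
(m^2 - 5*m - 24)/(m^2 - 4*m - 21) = (m - 8)/(m - 7)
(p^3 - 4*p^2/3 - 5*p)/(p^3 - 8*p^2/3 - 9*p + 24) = p*(3*p + 5)/(3*p^2 + p - 24)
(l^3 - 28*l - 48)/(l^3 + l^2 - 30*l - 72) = (l + 2)/(l + 3)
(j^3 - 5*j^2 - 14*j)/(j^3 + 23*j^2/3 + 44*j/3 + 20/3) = 3*j*(j - 7)/(3*j^2 + 17*j + 10)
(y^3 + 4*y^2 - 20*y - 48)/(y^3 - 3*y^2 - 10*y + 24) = (y^2 + 8*y + 12)/(y^2 + y - 6)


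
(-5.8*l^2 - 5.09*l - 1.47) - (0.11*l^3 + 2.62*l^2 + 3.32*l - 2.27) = -0.11*l^3 - 8.42*l^2 - 8.41*l + 0.8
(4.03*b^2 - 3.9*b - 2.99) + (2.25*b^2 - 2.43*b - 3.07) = 6.28*b^2 - 6.33*b - 6.06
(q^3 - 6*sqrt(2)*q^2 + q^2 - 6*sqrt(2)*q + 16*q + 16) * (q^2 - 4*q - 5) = q^5 - 6*sqrt(2)*q^4 - 3*q^4 + 7*q^3 + 18*sqrt(2)*q^3 - 53*q^2 + 54*sqrt(2)*q^2 - 144*q + 30*sqrt(2)*q - 80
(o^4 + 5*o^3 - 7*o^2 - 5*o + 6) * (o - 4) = o^5 + o^4 - 27*o^3 + 23*o^2 + 26*o - 24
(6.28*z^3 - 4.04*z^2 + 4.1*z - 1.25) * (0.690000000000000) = 4.3332*z^3 - 2.7876*z^2 + 2.829*z - 0.8625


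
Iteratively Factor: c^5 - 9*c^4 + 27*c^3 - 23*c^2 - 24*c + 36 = (c - 3)*(c^4 - 6*c^3 + 9*c^2 + 4*c - 12) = (c - 3)^2*(c^3 - 3*c^2 + 4) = (c - 3)^2*(c - 2)*(c^2 - c - 2) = (c - 3)^2*(c - 2)*(c + 1)*(c - 2)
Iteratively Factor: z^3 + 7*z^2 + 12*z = (z + 4)*(z^2 + 3*z) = z*(z + 4)*(z + 3)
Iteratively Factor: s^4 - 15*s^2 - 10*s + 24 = (s - 4)*(s^3 + 4*s^2 + s - 6) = (s - 4)*(s + 3)*(s^2 + s - 2) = (s - 4)*(s - 1)*(s + 3)*(s + 2)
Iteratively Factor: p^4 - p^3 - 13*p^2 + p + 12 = (p + 1)*(p^3 - 2*p^2 - 11*p + 12) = (p - 4)*(p + 1)*(p^2 + 2*p - 3) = (p - 4)*(p - 1)*(p + 1)*(p + 3)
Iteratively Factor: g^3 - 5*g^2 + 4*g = (g)*(g^2 - 5*g + 4) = g*(g - 1)*(g - 4)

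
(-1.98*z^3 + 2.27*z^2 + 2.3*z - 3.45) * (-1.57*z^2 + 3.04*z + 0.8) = 3.1086*z^5 - 9.5831*z^4 + 1.7058*z^3 + 14.2245*z^2 - 8.648*z - 2.76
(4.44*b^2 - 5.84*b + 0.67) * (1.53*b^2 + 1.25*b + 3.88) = 6.7932*b^4 - 3.3852*b^3 + 10.9523*b^2 - 21.8217*b + 2.5996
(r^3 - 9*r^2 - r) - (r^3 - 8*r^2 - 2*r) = -r^2 + r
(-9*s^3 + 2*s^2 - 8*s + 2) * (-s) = 9*s^4 - 2*s^3 + 8*s^2 - 2*s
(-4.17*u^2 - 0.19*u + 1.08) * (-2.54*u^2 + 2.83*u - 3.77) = 10.5918*u^4 - 11.3185*u^3 + 12.44*u^2 + 3.7727*u - 4.0716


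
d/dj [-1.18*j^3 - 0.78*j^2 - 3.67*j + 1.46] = -3.54*j^2 - 1.56*j - 3.67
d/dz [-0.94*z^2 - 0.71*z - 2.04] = -1.88*z - 0.71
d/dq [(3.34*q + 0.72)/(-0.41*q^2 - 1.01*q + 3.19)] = (1.3694*q^2 + 0.5904*q + 11.3818)/(0.1681*q^4 + 0.8282*q^3 - 1.5957*q^2 - 6.4438*q + 10.1761)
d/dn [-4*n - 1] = -4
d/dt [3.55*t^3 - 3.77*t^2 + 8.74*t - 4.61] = 10.65*t^2 - 7.54*t + 8.74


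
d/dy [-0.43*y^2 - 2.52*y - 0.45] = -0.86*y - 2.52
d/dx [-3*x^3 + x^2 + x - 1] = -9*x^2 + 2*x + 1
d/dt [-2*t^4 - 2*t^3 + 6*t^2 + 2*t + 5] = -8*t^3 - 6*t^2 + 12*t + 2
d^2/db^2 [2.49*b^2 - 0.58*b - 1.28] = 4.98000000000000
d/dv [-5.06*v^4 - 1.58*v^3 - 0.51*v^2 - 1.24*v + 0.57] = -20.24*v^3 - 4.74*v^2 - 1.02*v - 1.24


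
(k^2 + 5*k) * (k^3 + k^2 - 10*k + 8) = k^5 + 6*k^4 - 5*k^3 - 42*k^2 + 40*k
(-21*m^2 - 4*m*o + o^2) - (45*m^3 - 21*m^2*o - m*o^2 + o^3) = -45*m^3 + 21*m^2*o - 21*m^2 + m*o^2 - 4*m*o - o^3 + o^2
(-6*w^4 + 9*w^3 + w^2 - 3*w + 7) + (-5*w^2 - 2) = -6*w^4 + 9*w^3 - 4*w^2 - 3*w + 5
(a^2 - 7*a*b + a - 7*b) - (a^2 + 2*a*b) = -9*a*b + a - 7*b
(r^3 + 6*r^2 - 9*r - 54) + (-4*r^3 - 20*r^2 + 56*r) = -3*r^3 - 14*r^2 + 47*r - 54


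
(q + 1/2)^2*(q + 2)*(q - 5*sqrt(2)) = q^4 - 5*sqrt(2)*q^3 + 3*q^3 - 15*sqrt(2)*q^2 + 9*q^2/4 - 45*sqrt(2)*q/4 + q/2 - 5*sqrt(2)/2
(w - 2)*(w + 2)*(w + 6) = w^3 + 6*w^2 - 4*w - 24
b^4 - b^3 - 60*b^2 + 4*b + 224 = (b - 8)*(b - 2)*(b + 2)*(b + 7)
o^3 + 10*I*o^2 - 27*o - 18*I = (o + I)*(o + 3*I)*(o + 6*I)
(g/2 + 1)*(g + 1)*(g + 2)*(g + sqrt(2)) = g^4/2 + sqrt(2)*g^3/2 + 5*g^3/2 + 5*sqrt(2)*g^2/2 + 4*g^2 + 2*g + 4*sqrt(2)*g + 2*sqrt(2)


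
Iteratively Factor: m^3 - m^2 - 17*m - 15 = (m - 5)*(m^2 + 4*m + 3) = (m - 5)*(m + 1)*(m + 3)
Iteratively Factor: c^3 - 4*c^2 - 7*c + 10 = (c + 2)*(c^2 - 6*c + 5) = (c - 5)*(c + 2)*(c - 1)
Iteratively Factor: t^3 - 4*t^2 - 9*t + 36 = (t + 3)*(t^2 - 7*t + 12) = (t - 4)*(t + 3)*(t - 3)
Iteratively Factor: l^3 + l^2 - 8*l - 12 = (l + 2)*(l^2 - l - 6) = (l + 2)^2*(l - 3)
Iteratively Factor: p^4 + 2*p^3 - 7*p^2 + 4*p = (p + 4)*(p^3 - 2*p^2 + p) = (p - 1)*(p + 4)*(p^2 - p) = (p - 1)^2*(p + 4)*(p)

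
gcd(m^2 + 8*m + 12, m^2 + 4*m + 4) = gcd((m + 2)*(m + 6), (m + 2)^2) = m + 2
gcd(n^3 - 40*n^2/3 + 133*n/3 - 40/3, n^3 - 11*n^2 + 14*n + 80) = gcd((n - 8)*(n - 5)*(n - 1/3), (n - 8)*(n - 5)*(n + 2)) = n^2 - 13*n + 40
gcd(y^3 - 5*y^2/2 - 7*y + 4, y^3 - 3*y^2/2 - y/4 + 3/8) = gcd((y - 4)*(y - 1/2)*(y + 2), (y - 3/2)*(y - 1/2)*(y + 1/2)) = y - 1/2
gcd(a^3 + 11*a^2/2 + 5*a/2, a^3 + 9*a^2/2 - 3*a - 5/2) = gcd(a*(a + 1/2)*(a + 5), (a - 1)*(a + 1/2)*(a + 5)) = a^2 + 11*a/2 + 5/2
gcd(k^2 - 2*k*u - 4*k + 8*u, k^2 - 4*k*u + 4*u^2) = -k + 2*u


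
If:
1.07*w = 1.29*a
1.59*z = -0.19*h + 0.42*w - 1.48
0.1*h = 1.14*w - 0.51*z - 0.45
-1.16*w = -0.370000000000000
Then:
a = 0.26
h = 8.84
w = 0.32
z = -1.90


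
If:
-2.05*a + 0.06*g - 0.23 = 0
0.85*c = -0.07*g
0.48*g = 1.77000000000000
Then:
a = -0.00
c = -0.30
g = 3.69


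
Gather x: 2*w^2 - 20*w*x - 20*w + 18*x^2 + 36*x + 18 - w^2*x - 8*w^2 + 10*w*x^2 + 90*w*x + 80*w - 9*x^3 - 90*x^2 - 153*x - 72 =-6*w^2 + 60*w - 9*x^3 + x^2*(10*w - 72) + x*(-w^2 + 70*w - 117) - 54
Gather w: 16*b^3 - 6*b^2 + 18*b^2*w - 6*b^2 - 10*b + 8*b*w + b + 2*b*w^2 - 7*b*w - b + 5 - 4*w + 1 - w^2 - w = 16*b^3 - 12*b^2 - 10*b + w^2*(2*b - 1) + w*(18*b^2 + b - 5) + 6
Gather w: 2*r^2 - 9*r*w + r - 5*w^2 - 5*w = 2*r^2 + r - 5*w^2 + w*(-9*r - 5)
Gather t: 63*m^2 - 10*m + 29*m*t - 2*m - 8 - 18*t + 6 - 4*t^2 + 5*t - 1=63*m^2 - 12*m - 4*t^2 + t*(29*m - 13) - 3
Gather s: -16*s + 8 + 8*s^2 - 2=8*s^2 - 16*s + 6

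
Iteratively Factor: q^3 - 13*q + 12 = (q - 1)*(q^2 + q - 12) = (q - 3)*(q - 1)*(q + 4)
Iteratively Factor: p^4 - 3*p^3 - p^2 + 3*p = (p)*(p^3 - 3*p^2 - p + 3) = p*(p - 3)*(p^2 - 1) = p*(p - 3)*(p + 1)*(p - 1)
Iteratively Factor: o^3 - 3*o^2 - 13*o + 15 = (o - 5)*(o^2 + 2*o - 3) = (o - 5)*(o - 1)*(o + 3)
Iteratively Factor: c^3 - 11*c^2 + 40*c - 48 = (c - 4)*(c^2 - 7*c + 12) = (c - 4)^2*(c - 3)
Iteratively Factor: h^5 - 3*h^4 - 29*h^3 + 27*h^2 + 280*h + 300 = (h + 2)*(h^4 - 5*h^3 - 19*h^2 + 65*h + 150) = (h - 5)*(h + 2)*(h^3 - 19*h - 30) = (h - 5)*(h + 2)^2*(h^2 - 2*h - 15) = (h - 5)*(h + 2)^2*(h + 3)*(h - 5)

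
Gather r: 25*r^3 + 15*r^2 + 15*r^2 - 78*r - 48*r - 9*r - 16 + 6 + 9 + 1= 25*r^3 + 30*r^2 - 135*r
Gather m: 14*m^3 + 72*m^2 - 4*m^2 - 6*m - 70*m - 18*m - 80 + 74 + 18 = 14*m^3 + 68*m^2 - 94*m + 12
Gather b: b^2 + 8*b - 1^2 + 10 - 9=b^2 + 8*b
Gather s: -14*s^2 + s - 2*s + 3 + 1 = -14*s^2 - s + 4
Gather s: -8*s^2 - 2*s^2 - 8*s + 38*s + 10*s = -10*s^2 + 40*s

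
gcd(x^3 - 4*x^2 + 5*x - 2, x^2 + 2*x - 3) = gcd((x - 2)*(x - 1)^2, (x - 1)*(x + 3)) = x - 1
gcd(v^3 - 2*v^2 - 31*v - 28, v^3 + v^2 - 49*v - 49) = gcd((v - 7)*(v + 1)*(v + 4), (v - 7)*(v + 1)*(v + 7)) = v^2 - 6*v - 7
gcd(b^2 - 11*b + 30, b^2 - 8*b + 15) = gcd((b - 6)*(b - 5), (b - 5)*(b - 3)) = b - 5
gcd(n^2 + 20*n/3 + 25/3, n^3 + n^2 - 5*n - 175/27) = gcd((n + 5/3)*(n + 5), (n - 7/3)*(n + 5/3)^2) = n + 5/3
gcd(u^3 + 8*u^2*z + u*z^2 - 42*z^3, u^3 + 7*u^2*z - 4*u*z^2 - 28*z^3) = -u^2 - 5*u*z + 14*z^2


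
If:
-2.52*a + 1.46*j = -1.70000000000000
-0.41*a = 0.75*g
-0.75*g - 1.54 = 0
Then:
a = 3.76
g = -2.05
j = 5.32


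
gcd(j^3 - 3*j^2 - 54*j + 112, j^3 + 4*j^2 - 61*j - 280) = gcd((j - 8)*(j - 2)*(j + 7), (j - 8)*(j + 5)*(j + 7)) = j^2 - j - 56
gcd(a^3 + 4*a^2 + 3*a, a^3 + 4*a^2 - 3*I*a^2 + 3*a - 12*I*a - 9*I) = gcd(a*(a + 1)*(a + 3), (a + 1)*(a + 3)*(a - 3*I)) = a^2 + 4*a + 3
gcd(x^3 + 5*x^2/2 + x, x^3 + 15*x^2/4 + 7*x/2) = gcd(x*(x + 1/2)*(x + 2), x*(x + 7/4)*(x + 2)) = x^2 + 2*x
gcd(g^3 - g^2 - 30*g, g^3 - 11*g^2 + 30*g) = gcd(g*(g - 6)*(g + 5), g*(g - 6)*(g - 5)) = g^2 - 6*g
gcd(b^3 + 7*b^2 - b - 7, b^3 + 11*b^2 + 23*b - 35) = b^2 + 6*b - 7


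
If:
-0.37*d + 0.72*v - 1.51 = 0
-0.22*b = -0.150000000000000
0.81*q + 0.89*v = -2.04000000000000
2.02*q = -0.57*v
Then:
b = 0.68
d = -10.08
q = 0.87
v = -3.08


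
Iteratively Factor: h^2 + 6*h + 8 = (h + 2)*(h + 4)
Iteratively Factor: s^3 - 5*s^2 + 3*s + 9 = (s - 3)*(s^2 - 2*s - 3) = (s - 3)*(s + 1)*(s - 3)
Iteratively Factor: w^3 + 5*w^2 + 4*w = (w)*(w^2 + 5*w + 4) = w*(w + 4)*(w + 1)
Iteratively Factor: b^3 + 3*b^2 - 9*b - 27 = (b + 3)*(b^2 - 9) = (b - 3)*(b + 3)*(b + 3)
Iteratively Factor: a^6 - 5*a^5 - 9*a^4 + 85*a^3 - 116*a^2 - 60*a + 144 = (a - 2)*(a^5 - 3*a^4 - 15*a^3 + 55*a^2 - 6*a - 72) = (a - 2)*(a + 4)*(a^4 - 7*a^3 + 13*a^2 + 3*a - 18) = (a - 3)*(a - 2)*(a + 4)*(a^3 - 4*a^2 + a + 6) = (a - 3)*(a - 2)^2*(a + 4)*(a^2 - 2*a - 3) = (a - 3)*(a - 2)^2*(a + 1)*(a + 4)*(a - 3)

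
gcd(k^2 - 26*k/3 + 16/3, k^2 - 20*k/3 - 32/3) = k - 8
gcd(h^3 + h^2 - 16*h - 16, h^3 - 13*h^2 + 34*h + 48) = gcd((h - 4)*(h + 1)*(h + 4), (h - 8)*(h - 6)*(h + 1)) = h + 1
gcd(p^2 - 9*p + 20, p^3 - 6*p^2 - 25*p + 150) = p - 5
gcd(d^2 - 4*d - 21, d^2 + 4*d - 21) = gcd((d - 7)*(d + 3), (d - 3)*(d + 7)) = 1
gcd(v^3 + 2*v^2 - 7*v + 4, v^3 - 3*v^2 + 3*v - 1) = v^2 - 2*v + 1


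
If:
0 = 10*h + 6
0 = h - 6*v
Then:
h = -3/5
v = -1/10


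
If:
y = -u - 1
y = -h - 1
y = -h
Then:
No Solution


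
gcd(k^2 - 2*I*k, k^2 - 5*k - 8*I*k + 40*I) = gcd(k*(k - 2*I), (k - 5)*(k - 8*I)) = 1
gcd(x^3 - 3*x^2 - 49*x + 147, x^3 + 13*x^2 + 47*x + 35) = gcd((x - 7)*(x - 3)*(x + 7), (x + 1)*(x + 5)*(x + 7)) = x + 7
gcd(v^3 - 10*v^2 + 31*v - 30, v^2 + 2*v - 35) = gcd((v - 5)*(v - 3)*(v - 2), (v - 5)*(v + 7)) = v - 5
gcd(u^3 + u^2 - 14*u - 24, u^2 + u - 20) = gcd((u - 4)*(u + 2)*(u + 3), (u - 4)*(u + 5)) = u - 4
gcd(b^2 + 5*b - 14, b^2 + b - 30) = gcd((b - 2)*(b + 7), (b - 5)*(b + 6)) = 1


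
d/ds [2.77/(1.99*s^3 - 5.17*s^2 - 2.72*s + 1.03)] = (-16.5369*s^2 + 28.6418*s + 7.5344)/(1.99*s^3 - 5.17*s^2 - 2.72*s + 1.03)^2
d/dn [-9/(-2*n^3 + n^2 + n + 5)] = 9*(-6*n^2 + 2*n + 1)/(-2*n^3 + n^2 + n + 5)^2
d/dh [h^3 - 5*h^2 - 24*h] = 3*h^2 - 10*h - 24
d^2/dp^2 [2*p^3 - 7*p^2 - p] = 12*p - 14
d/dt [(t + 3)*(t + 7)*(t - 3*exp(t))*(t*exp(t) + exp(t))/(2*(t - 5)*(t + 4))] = (t^6 - 6*t^5*exp(t) + 12*t^5 - 63*t^4*exp(t) + 8*t^4 + 6*t^3*exp(t) - 332*t^3 + 1686*t^2*exp(t) - 1353*t^2 + 5292*t*exp(t) - 1660*t + 4317*exp(t) - 420)*exp(t)/(2*(t^4 - 2*t^3 - 39*t^2 + 40*t + 400))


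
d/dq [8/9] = 0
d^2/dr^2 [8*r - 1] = 0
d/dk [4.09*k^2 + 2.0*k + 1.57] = 8.18*k + 2.0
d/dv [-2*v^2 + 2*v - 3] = 2 - 4*v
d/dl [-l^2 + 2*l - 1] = 2 - 2*l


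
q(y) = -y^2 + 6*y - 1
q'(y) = 6 - 2*y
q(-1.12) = -8.97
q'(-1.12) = 8.24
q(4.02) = 6.96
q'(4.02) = -2.04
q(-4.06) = -41.84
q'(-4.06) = 14.12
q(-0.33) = -3.09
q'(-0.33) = 6.66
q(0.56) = 2.05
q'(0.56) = 4.88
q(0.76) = 2.98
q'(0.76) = 4.48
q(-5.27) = -60.39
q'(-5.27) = 16.54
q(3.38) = 7.86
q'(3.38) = -0.76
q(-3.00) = -28.00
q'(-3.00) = 12.00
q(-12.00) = -217.00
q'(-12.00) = 30.00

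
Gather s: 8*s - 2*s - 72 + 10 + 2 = 6*s - 60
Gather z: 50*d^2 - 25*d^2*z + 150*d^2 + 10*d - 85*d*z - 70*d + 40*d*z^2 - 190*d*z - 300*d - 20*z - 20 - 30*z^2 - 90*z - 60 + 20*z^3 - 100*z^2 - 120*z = 200*d^2 - 360*d + 20*z^3 + z^2*(40*d - 130) + z*(-25*d^2 - 275*d - 230) - 80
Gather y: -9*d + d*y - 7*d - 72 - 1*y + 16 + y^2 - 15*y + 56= -16*d + y^2 + y*(d - 16)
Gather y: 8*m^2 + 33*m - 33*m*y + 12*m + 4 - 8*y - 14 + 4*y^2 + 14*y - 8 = 8*m^2 + 45*m + 4*y^2 + y*(6 - 33*m) - 18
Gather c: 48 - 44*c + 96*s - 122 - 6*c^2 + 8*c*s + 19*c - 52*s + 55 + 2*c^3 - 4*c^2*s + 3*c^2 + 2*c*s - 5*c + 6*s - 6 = 2*c^3 + c^2*(-4*s - 3) + c*(10*s - 30) + 50*s - 25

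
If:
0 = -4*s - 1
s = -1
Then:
No Solution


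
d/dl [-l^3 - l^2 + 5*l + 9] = -3*l^2 - 2*l + 5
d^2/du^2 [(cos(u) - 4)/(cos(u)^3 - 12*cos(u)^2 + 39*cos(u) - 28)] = 2*(-2*sin(u)^4 + 19*sin(u)^2 - 43*cos(u) + 3*cos(3*u) + 40)/((cos(u) - 7)^3*(cos(u) - 1)^3)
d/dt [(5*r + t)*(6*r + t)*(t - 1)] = 30*r^2 + 22*r*t - 11*r + 3*t^2 - 2*t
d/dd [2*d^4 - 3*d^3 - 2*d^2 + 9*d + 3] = 8*d^3 - 9*d^2 - 4*d + 9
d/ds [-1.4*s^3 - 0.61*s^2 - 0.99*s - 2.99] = -4.2*s^2 - 1.22*s - 0.99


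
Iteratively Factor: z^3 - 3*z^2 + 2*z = (z - 1)*(z^2 - 2*z) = (z - 2)*(z - 1)*(z)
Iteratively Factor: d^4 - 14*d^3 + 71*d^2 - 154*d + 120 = (d - 3)*(d^3 - 11*d^2 + 38*d - 40) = (d - 4)*(d - 3)*(d^2 - 7*d + 10) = (d - 5)*(d - 4)*(d - 3)*(d - 2)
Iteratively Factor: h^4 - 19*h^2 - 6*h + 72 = (h + 3)*(h^3 - 3*h^2 - 10*h + 24) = (h - 2)*(h + 3)*(h^2 - h - 12) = (h - 4)*(h - 2)*(h + 3)*(h + 3)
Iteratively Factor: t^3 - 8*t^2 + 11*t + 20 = (t - 5)*(t^2 - 3*t - 4) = (t - 5)*(t - 4)*(t + 1)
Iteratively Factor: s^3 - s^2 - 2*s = (s)*(s^2 - s - 2) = s*(s + 1)*(s - 2)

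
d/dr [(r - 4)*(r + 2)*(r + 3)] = 3*r^2 + 2*r - 14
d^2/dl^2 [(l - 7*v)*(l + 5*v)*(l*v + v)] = 2*v*(3*l - 2*v + 1)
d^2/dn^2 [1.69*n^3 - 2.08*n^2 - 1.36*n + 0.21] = 10.14*n - 4.16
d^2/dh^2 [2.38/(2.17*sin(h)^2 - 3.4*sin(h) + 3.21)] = (-44.828728*sin(h)^4 + 52.67892*sin(h)^3 + 106.043756*sin(h)^2 - 131.33316*sin(h) + 21.868868)/(2.17*sin(h)^2 - 3.4*sin(h) + 3.21)^3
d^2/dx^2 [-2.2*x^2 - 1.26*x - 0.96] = -4.40000000000000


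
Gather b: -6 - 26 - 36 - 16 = -84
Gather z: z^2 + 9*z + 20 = z^2 + 9*z + 20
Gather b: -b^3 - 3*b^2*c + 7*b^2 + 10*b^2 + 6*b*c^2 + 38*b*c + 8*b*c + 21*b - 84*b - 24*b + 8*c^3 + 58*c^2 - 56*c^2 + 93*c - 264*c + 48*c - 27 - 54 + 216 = -b^3 + b^2*(17 - 3*c) + b*(6*c^2 + 46*c - 87) + 8*c^3 + 2*c^2 - 123*c + 135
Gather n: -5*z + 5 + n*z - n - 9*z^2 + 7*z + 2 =n*(z - 1) - 9*z^2 + 2*z + 7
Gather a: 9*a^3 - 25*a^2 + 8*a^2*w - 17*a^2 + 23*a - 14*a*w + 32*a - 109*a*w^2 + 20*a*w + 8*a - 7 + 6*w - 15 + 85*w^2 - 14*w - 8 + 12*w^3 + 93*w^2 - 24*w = 9*a^3 + a^2*(8*w - 42) + a*(-109*w^2 + 6*w + 63) + 12*w^3 + 178*w^2 - 32*w - 30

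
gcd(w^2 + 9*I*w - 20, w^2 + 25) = w + 5*I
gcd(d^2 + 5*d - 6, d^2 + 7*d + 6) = d + 6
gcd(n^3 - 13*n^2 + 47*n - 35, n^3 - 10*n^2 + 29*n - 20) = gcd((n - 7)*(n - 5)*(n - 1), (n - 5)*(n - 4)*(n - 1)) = n^2 - 6*n + 5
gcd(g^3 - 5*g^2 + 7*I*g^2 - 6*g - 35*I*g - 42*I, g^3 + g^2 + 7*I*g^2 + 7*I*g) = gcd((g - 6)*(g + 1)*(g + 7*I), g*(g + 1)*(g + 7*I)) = g^2 + g*(1 + 7*I) + 7*I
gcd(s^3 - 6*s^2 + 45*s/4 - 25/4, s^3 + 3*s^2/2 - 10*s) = s - 5/2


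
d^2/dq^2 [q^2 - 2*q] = 2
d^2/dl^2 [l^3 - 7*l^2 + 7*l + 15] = 6*l - 14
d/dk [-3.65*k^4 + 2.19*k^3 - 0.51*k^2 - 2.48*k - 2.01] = -14.6*k^3 + 6.57*k^2 - 1.02*k - 2.48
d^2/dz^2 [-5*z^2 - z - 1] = -10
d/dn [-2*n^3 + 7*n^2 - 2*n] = -6*n^2 + 14*n - 2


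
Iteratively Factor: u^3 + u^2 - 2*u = (u + 2)*(u^2 - u) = (u - 1)*(u + 2)*(u)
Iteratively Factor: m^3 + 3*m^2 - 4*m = (m + 4)*(m^2 - m) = (m - 1)*(m + 4)*(m)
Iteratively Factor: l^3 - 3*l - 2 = (l - 2)*(l^2 + 2*l + 1) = (l - 2)*(l + 1)*(l + 1)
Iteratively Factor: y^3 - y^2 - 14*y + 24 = (y - 3)*(y^2 + 2*y - 8) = (y - 3)*(y + 4)*(y - 2)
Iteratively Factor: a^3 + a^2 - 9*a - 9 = (a - 3)*(a^2 + 4*a + 3) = (a - 3)*(a + 3)*(a + 1)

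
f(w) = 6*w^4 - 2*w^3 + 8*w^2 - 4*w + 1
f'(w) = 24*w^3 - 6*w^2 + 16*w - 4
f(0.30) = 0.51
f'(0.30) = 0.91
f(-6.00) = 8521.00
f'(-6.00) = -5500.00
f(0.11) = 0.66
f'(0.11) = -2.28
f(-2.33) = 255.89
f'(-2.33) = -377.44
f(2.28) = 171.90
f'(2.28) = 285.75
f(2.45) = 225.99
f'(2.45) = 352.13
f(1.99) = 103.05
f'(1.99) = 193.21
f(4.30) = 2023.99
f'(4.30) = 1862.03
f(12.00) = 122065.00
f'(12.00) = 40796.00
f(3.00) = 493.00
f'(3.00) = 638.00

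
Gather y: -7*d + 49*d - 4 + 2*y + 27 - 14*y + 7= 42*d - 12*y + 30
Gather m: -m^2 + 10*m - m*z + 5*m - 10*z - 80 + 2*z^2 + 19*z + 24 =-m^2 + m*(15 - z) + 2*z^2 + 9*z - 56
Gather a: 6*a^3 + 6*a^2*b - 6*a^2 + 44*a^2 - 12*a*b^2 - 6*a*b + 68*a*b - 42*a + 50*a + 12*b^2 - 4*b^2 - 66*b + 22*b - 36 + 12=6*a^3 + a^2*(6*b + 38) + a*(-12*b^2 + 62*b + 8) + 8*b^2 - 44*b - 24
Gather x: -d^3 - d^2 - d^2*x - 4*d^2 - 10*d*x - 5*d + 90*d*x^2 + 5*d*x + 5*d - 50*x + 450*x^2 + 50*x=-d^3 - 5*d^2 + x^2*(90*d + 450) + x*(-d^2 - 5*d)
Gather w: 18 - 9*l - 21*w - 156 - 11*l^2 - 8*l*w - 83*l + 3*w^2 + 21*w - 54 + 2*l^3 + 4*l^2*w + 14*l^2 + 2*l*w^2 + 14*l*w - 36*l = 2*l^3 + 3*l^2 - 128*l + w^2*(2*l + 3) + w*(4*l^2 + 6*l) - 192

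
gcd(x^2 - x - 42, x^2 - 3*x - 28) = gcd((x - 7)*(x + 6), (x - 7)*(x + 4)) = x - 7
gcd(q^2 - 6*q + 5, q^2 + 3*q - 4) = q - 1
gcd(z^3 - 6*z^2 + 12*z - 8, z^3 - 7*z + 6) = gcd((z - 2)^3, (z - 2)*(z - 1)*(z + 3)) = z - 2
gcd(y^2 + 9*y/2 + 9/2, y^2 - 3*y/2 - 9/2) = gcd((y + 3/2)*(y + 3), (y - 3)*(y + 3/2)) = y + 3/2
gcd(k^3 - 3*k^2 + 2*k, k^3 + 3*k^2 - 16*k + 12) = k^2 - 3*k + 2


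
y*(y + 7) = y^2 + 7*y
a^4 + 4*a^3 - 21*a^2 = a^2*(a - 3)*(a + 7)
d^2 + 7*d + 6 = (d + 1)*(d + 6)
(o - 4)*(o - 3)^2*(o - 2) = o^4 - 12*o^3 + 53*o^2 - 102*o + 72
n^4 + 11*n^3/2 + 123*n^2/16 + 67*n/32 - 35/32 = (n - 1/4)*(n + 1)*(n + 5/4)*(n + 7/2)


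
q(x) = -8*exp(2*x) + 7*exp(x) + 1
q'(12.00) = -423824814793.96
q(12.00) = -211911837754.21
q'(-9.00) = 0.00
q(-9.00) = 1.00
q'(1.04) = -108.27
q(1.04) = -43.23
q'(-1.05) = 0.49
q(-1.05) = 2.47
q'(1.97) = -772.50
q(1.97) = -360.15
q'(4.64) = -170818.10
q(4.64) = -85045.64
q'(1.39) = -229.80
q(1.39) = -99.85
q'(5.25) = -579714.08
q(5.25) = -289189.06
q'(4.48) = -123948.08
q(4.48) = -61664.22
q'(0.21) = -15.72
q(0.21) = -2.54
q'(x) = -16*exp(2*x) + 7*exp(x)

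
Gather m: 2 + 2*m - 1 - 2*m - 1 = 0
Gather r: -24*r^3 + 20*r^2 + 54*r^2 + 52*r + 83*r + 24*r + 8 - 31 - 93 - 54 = -24*r^3 + 74*r^2 + 159*r - 170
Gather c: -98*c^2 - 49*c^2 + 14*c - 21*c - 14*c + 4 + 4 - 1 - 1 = -147*c^2 - 21*c + 6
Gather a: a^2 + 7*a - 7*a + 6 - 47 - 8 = a^2 - 49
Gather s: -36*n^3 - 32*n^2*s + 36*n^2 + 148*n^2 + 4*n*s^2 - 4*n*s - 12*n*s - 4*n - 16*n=-36*n^3 + 184*n^2 + 4*n*s^2 - 20*n + s*(-32*n^2 - 16*n)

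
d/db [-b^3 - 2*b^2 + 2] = b*(-3*b - 4)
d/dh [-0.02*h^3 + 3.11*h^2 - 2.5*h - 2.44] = -0.06*h^2 + 6.22*h - 2.5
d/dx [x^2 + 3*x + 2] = 2*x + 3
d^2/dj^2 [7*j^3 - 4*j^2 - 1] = 42*j - 8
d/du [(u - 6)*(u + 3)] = 2*u - 3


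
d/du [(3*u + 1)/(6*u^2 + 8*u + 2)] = -1/(2*u^2 + 4*u + 2)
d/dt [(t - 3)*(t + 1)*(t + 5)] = 3*t^2 + 6*t - 13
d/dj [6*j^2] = 12*j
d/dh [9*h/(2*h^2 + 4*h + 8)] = 9*(4 - h^2)/(2*(h^4 + 4*h^3 + 12*h^2 + 16*h + 16))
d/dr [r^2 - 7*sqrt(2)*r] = 2*r - 7*sqrt(2)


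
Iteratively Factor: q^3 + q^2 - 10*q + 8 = (q + 4)*(q^2 - 3*q + 2) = (q - 2)*(q + 4)*(q - 1)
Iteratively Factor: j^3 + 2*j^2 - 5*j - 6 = (j + 3)*(j^2 - j - 2) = (j + 1)*(j + 3)*(j - 2)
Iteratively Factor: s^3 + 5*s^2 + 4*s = (s)*(s^2 + 5*s + 4) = s*(s + 1)*(s + 4)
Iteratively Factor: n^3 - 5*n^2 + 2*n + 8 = (n - 4)*(n^2 - n - 2) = (n - 4)*(n - 2)*(n + 1)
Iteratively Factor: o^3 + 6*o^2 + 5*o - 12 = (o - 1)*(o^2 + 7*o + 12) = (o - 1)*(o + 4)*(o + 3)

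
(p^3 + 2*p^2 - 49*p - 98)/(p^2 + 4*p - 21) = (p^2 - 5*p - 14)/(p - 3)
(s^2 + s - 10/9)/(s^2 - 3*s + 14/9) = (3*s + 5)/(3*s - 7)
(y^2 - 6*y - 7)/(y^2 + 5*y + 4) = (y - 7)/(y + 4)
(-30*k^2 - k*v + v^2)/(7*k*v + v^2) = (-30*k^2 - k*v + v^2)/(v*(7*k + v))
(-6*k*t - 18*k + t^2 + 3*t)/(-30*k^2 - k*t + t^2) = (t + 3)/(5*k + t)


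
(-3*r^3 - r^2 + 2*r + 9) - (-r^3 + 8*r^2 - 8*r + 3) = -2*r^3 - 9*r^2 + 10*r + 6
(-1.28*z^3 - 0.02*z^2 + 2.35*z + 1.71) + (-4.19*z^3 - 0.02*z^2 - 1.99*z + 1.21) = -5.47*z^3 - 0.04*z^2 + 0.36*z + 2.92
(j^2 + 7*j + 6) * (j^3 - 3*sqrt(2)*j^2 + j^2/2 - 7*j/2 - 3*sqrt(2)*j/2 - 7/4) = j^5 - 3*sqrt(2)*j^4 + 15*j^4/2 - 45*sqrt(2)*j^3/2 + 6*j^3 - 57*sqrt(2)*j^2/2 - 93*j^2/4 - 133*j/4 - 9*sqrt(2)*j - 21/2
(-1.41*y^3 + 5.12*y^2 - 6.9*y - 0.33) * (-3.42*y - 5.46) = 4.8222*y^4 - 9.8118*y^3 - 4.3572*y^2 + 38.8026*y + 1.8018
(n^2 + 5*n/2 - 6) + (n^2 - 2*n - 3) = 2*n^2 + n/2 - 9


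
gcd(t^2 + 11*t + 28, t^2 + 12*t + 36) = 1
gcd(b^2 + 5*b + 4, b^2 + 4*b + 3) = b + 1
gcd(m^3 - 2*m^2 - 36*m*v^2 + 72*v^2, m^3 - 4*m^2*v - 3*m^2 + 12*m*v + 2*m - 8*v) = m - 2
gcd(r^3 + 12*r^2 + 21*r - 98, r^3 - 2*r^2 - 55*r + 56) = r + 7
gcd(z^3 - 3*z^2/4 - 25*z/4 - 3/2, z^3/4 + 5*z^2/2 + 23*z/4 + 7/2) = z + 2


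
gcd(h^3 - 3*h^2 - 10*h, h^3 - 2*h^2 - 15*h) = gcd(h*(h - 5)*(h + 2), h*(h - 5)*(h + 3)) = h^2 - 5*h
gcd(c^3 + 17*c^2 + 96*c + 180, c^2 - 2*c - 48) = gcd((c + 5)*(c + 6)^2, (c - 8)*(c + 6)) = c + 6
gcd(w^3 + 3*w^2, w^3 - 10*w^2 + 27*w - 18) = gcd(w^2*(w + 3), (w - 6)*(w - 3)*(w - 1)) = 1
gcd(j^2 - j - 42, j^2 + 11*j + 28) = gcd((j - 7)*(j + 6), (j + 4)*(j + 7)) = 1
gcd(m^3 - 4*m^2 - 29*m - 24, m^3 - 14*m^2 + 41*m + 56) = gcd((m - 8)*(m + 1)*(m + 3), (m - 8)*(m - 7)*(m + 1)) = m^2 - 7*m - 8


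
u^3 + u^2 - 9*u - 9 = (u - 3)*(u + 1)*(u + 3)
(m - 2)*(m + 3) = m^2 + m - 6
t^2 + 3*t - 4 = (t - 1)*(t + 4)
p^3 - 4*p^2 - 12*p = p*(p - 6)*(p + 2)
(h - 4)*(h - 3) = h^2 - 7*h + 12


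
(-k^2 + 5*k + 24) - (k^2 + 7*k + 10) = -2*k^2 - 2*k + 14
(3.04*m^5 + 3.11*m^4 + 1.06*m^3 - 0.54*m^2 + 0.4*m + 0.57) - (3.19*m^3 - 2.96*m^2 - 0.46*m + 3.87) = 3.04*m^5 + 3.11*m^4 - 2.13*m^3 + 2.42*m^2 + 0.86*m - 3.3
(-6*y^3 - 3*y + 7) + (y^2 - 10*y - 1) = -6*y^3 + y^2 - 13*y + 6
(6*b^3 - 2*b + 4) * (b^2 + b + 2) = 6*b^5 + 6*b^4 + 10*b^3 + 2*b^2 + 8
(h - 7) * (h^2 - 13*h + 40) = h^3 - 20*h^2 + 131*h - 280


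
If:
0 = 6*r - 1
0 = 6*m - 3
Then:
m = 1/2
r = 1/6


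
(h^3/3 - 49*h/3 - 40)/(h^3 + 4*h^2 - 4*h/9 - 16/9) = 3*(h^3 - 49*h - 120)/(9*h^3 + 36*h^2 - 4*h - 16)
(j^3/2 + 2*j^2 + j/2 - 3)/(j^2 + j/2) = (j^3 + 4*j^2 + j - 6)/(j*(2*j + 1))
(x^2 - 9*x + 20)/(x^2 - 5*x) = (x - 4)/x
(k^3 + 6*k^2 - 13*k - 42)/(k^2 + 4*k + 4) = (k^2 + 4*k - 21)/(k + 2)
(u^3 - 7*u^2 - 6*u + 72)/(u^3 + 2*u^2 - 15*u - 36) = (u - 6)/(u + 3)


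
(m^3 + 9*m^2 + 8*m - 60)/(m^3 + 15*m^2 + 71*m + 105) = (m^2 + 4*m - 12)/(m^2 + 10*m + 21)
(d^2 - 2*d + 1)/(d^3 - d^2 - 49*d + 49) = (d - 1)/(d^2 - 49)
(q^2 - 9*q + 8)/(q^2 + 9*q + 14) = (q^2 - 9*q + 8)/(q^2 + 9*q + 14)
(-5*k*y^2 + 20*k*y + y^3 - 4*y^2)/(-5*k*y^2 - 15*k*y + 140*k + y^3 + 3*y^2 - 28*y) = y/(y + 7)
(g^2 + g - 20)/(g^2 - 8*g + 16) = (g + 5)/(g - 4)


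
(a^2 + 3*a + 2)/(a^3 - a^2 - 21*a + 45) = (a^2 + 3*a + 2)/(a^3 - a^2 - 21*a + 45)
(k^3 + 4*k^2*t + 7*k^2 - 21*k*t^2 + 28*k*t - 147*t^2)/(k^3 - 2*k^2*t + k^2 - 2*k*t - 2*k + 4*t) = (k^3 + 4*k^2*t + 7*k^2 - 21*k*t^2 + 28*k*t - 147*t^2)/(k^3 - 2*k^2*t + k^2 - 2*k*t - 2*k + 4*t)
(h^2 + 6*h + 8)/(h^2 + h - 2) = (h + 4)/(h - 1)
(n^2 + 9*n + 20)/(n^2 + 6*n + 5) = (n + 4)/(n + 1)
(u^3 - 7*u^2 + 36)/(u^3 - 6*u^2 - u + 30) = (u - 6)/(u - 5)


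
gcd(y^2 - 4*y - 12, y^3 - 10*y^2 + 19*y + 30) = y - 6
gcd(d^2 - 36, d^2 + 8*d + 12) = d + 6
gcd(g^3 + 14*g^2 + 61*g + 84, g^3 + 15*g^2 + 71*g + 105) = g^2 + 10*g + 21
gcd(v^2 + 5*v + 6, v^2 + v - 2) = v + 2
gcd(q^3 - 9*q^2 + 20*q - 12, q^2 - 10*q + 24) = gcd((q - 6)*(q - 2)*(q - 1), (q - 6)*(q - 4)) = q - 6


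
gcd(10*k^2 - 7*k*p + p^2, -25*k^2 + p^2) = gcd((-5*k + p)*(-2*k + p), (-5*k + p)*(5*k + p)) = -5*k + p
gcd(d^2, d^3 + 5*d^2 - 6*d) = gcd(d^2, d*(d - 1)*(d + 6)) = d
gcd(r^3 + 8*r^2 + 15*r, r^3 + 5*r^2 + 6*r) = r^2 + 3*r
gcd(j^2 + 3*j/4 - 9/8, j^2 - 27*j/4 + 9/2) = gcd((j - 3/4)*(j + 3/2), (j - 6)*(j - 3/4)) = j - 3/4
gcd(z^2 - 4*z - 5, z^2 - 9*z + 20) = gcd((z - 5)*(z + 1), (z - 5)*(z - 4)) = z - 5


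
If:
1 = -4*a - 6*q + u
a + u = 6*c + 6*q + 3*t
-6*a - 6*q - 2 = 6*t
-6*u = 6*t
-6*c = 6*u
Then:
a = -14/43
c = -3/43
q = 8/129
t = -3/43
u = 3/43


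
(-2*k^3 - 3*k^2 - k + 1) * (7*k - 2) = -14*k^4 - 17*k^3 - k^2 + 9*k - 2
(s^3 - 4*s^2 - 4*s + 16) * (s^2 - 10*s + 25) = s^5 - 14*s^4 + 61*s^3 - 44*s^2 - 260*s + 400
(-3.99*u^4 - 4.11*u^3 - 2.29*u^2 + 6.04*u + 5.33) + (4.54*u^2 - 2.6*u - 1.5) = -3.99*u^4 - 4.11*u^3 + 2.25*u^2 + 3.44*u + 3.83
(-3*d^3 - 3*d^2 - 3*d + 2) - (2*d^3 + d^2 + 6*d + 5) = -5*d^3 - 4*d^2 - 9*d - 3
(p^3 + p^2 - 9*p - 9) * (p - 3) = p^4 - 2*p^3 - 12*p^2 + 18*p + 27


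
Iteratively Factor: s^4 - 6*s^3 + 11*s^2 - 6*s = (s - 2)*(s^3 - 4*s^2 + 3*s) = (s - 3)*(s - 2)*(s^2 - s) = s*(s - 3)*(s - 2)*(s - 1)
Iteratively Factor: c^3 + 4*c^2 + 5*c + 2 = (c + 2)*(c^2 + 2*c + 1) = (c + 1)*(c + 2)*(c + 1)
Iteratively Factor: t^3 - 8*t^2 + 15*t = (t)*(t^2 - 8*t + 15) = t*(t - 5)*(t - 3)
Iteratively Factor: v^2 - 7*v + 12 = (v - 3)*(v - 4)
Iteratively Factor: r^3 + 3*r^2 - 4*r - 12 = (r + 3)*(r^2 - 4) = (r - 2)*(r + 3)*(r + 2)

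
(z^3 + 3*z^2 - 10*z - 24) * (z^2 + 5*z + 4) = z^5 + 8*z^4 + 9*z^3 - 62*z^2 - 160*z - 96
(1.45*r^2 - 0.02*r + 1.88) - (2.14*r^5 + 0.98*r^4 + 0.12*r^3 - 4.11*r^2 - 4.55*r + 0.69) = -2.14*r^5 - 0.98*r^4 - 0.12*r^3 + 5.56*r^2 + 4.53*r + 1.19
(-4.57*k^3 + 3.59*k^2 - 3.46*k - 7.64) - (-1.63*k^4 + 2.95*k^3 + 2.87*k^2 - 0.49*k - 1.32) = 1.63*k^4 - 7.52*k^3 + 0.72*k^2 - 2.97*k - 6.32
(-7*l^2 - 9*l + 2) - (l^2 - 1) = -8*l^2 - 9*l + 3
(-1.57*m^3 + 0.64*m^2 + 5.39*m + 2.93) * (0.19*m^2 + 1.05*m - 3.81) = -0.2983*m^5 - 1.5269*m^4 + 7.6778*m^3 + 3.7778*m^2 - 17.4594*m - 11.1633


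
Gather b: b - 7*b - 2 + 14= 12 - 6*b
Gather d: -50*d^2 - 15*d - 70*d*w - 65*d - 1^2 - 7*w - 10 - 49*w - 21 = -50*d^2 + d*(-70*w - 80) - 56*w - 32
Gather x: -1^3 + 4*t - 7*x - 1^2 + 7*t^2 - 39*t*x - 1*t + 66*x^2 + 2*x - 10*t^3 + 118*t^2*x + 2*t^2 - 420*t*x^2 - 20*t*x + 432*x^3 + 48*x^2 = -10*t^3 + 9*t^2 + 3*t + 432*x^3 + x^2*(114 - 420*t) + x*(118*t^2 - 59*t - 5) - 2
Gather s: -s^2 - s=-s^2 - s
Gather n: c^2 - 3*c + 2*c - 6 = c^2 - c - 6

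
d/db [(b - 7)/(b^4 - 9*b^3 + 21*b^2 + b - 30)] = (b^4 - 9*b^3 + 21*b^2 + b - (b - 7)*(4*b^3 - 27*b^2 + 42*b + 1) - 30)/(b^4 - 9*b^3 + 21*b^2 + b - 30)^2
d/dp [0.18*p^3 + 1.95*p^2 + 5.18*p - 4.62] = 0.54*p^2 + 3.9*p + 5.18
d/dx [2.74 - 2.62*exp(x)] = -2.62*exp(x)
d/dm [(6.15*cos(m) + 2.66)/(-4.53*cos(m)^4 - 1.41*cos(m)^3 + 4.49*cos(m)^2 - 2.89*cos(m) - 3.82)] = (-83.5785*cos(m)^4 - 65.5422*cos(m)^3 + 16.3617*cos(m)^2 + 23.8868*cos(m) + 15.8056)*sin(m)/(20.5209*cos(m)^8 + 12.7746*cos(m)^7 - 38.6913*cos(m)^6 + 13.5216*cos(m)^5 + 62.9191*cos(m)^4 - 15.1798*cos(m)^3 - 25.9515*cos(m)^2 + 22.0796*cos(m) + 14.5924)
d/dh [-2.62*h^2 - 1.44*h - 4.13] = -5.24*h - 1.44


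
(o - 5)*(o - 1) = o^2 - 6*o + 5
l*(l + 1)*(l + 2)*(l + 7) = l^4 + 10*l^3 + 23*l^2 + 14*l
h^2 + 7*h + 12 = (h + 3)*(h + 4)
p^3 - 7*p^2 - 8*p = p*(p - 8)*(p + 1)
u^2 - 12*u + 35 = (u - 7)*(u - 5)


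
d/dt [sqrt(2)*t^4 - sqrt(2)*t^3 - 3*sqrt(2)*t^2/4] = sqrt(2)*t*(8*t^2 - 6*t - 3)/2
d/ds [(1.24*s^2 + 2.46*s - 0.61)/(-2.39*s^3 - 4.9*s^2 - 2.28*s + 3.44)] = (2.9636*s^4 + 11.7588*s^3 + 4.8531*s^2 + 2.5532*s + 7.0716)/(5.7121*s^6 + 23.422*s^5 + 34.9084*s^4 + 5.9008*s^3 - 28.5136*s^2 - 15.6864*s + 11.8336)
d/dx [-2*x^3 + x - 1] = 1 - 6*x^2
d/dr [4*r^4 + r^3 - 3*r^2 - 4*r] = 16*r^3 + 3*r^2 - 6*r - 4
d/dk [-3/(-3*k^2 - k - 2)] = 3*(-6*k - 1)/(3*k^2 + k + 2)^2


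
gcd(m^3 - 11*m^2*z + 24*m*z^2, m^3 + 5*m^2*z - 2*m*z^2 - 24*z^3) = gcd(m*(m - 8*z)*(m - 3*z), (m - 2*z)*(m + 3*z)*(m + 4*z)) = 1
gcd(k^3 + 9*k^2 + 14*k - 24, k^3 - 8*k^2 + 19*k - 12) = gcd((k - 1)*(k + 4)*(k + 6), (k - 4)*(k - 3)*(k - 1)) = k - 1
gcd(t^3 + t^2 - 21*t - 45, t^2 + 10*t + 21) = t + 3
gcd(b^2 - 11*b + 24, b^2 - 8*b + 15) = b - 3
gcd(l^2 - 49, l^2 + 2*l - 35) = l + 7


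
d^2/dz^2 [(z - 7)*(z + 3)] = 2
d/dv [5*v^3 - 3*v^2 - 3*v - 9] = 15*v^2 - 6*v - 3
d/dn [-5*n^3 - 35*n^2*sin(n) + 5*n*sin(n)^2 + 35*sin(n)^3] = -35*n^2*cos(n) - 15*n^2 - 70*n*sin(n) + 5*n*sin(2*n) + 105*sin(n)^2*cos(n) + 5*sin(n)^2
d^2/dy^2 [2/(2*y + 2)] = 2/(y + 1)^3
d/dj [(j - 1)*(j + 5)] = 2*j + 4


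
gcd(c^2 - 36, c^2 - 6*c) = c - 6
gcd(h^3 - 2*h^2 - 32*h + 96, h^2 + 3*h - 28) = h - 4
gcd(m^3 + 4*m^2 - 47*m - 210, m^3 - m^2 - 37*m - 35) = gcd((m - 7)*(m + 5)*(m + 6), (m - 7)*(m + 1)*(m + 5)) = m^2 - 2*m - 35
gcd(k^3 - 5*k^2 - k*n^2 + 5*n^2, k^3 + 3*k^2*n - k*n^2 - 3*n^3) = k^2 - n^2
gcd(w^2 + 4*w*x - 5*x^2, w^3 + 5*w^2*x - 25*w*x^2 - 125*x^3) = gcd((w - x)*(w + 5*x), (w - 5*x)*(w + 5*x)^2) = w + 5*x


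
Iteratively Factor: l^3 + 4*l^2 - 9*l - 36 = (l - 3)*(l^2 + 7*l + 12) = (l - 3)*(l + 4)*(l + 3)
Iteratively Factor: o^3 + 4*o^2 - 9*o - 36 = (o - 3)*(o^2 + 7*o + 12) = (o - 3)*(o + 4)*(o + 3)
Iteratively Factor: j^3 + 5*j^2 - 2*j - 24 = (j - 2)*(j^2 + 7*j + 12) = (j - 2)*(j + 3)*(j + 4)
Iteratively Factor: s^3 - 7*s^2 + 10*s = (s - 5)*(s^2 - 2*s) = s*(s - 5)*(s - 2)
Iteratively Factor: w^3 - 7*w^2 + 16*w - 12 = (w - 2)*(w^2 - 5*w + 6) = (w - 3)*(w - 2)*(w - 2)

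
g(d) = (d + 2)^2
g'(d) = 2*d + 4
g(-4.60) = 6.76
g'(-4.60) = -5.20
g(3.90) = 34.81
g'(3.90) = 11.80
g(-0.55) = 2.10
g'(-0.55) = 2.90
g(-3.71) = 2.92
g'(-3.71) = -3.42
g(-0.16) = 3.39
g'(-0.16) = 3.68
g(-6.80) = 23.04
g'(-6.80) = -9.60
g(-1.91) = 0.01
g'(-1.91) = 0.18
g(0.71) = 7.34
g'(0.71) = 5.42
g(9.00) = 121.00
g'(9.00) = 22.00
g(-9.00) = 49.00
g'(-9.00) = -14.00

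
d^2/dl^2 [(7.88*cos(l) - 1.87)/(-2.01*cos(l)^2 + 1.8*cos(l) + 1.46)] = (0.210588846810721*(1 - cos(l)^2)^2 - 3.92039800995025*cos(l)^5 - 11.7445607781986*cos(l)^3 + 0.838428338001097*cos(l)^2 + 19.4111839751762*cos(l) - 8.15461712747616)/(-1.0*cos(l)^2 + 0.895522388059702*cos(l) + 0.72636815920398)^3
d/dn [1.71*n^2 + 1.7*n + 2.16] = 3.42*n + 1.7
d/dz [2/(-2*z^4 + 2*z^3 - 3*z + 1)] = 2*(8*z^3 - 6*z^2 + 3)/(2*z^4 - 2*z^3 + 3*z - 1)^2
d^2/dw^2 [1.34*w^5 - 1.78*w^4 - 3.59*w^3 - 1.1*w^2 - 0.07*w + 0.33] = 26.8*w^3 - 21.36*w^2 - 21.54*w - 2.2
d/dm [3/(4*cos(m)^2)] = 3*sin(m)/(2*cos(m)^3)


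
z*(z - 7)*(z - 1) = z^3 - 8*z^2 + 7*z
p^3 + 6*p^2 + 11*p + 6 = (p + 1)*(p + 2)*(p + 3)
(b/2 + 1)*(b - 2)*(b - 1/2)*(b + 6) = b^4/2 + 11*b^3/4 - 7*b^2/2 - 11*b + 6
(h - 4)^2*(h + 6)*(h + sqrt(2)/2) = h^4 - 2*h^3 + sqrt(2)*h^3/2 - 32*h^2 - sqrt(2)*h^2 - 16*sqrt(2)*h + 96*h + 48*sqrt(2)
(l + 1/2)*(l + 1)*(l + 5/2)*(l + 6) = l^4 + 10*l^3 + 113*l^2/4 + 107*l/4 + 15/2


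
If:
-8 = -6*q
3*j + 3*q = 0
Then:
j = -4/3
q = 4/3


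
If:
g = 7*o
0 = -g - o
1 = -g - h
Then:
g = 0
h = -1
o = 0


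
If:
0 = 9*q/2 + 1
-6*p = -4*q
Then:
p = -4/27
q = -2/9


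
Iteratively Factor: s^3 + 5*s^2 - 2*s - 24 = (s + 4)*(s^2 + s - 6) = (s - 2)*(s + 4)*(s + 3)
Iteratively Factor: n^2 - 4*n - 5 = (n + 1)*(n - 5)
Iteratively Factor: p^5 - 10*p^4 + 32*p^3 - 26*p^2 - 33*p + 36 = (p - 4)*(p^4 - 6*p^3 + 8*p^2 + 6*p - 9) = (p - 4)*(p - 3)*(p^3 - 3*p^2 - p + 3) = (p - 4)*(p - 3)*(p - 1)*(p^2 - 2*p - 3) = (p - 4)*(p - 3)*(p - 1)*(p + 1)*(p - 3)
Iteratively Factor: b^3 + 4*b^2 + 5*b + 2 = (b + 1)*(b^2 + 3*b + 2) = (b + 1)*(b + 2)*(b + 1)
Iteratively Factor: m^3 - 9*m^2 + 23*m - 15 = (m - 5)*(m^2 - 4*m + 3) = (m - 5)*(m - 3)*(m - 1)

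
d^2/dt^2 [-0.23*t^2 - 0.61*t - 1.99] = -0.460000000000000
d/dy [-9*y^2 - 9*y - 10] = -18*y - 9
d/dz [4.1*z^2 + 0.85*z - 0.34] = 8.2*z + 0.85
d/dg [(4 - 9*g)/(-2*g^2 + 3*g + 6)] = 2*(-9*g^2 + 8*g - 33)/(4*g^4 - 12*g^3 - 15*g^2 + 36*g + 36)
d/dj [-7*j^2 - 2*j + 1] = -14*j - 2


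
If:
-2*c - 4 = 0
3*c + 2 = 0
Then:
No Solution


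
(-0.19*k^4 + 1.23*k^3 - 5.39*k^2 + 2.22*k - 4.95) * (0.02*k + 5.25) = -0.0038*k^5 - 0.9729*k^4 + 6.3497*k^3 - 28.2531*k^2 + 11.556*k - 25.9875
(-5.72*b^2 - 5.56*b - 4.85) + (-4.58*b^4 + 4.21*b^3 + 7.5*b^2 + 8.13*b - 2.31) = -4.58*b^4 + 4.21*b^3 + 1.78*b^2 + 2.57*b - 7.16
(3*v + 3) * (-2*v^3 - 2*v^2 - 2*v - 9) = -6*v^4 - 12*v^3 - 12*v^2 - 33*v - 27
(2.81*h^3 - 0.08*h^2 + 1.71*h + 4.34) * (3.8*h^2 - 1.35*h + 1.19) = 10.678*h^5 - 4.0975*h^4 + 9.9499*h^3 + 14.0883*h^2 - 3.8241*h + 5.1646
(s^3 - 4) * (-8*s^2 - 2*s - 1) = -8*s^5 - 2*s^4 - s^3 + 32*s^2 + 8*s + 4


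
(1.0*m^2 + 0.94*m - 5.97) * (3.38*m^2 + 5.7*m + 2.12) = 3.38*m^4 + 8.8772*m^3 - 12.7006*m^2 - 32.0362*m - 12.6564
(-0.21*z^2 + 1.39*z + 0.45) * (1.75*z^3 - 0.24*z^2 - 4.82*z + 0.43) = -0.3675*z^5 + 2.4829*z^4 + 1.4661*z^3 - 6.8981*z^2 - 1.5713*z + 0.1935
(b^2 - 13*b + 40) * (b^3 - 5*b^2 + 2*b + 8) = b^5 - 18*b^4 + 107*b^3 - 218*b^2 - 24*b + 320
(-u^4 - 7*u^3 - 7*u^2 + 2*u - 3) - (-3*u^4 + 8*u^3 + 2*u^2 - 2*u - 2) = 2*u^4 - 15*u^3 - 9*u^2 + 4*u - 1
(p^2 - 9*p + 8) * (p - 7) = p^3 - 16*p^2 + 71*p - 56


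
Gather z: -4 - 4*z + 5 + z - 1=-3*z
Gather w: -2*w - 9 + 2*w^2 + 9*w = 2*w^2 + 7*w - 9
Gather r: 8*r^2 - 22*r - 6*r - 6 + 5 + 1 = 8*r^2 - 28*r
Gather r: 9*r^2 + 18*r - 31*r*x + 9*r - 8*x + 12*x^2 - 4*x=9*r^2 + r*(27 - 31*x) + 12*x^2 - 12*x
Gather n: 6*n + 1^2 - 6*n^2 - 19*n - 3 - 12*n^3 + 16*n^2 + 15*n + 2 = -12*n^3 + 10*n^2 + 2*n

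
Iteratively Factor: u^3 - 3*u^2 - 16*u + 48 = (u - 3)*(u^2 - 16) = (u - 4)*(u - 3)*(u + 4)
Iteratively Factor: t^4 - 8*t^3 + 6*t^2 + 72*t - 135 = (t - 5)*(t^3 - 3*t^2 - 9*t + 27) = (t - 5)*(t - 3)*(t^2 - 9) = (t - 5)*(t - 3)*(t + 3)*(t - 3)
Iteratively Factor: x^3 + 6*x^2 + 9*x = (x)*(x^2 + 6*x + 9) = x*(x + 3)*(x + 3)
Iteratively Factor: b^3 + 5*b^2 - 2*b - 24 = (b - 2)*(b^2 + 7*b + 12) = (b - 2)*(b + 3)*(b + 4)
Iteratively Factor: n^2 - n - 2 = (n + 1)*(n - 2)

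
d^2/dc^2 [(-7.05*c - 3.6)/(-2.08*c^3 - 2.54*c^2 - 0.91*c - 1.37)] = (183.00672*c^5 + 410.37984*c^4 + 368.5914*c^3 - 60.83712*c^2 - 158.82066*c - 36.67071)/(8.998912*c^9 + 32.967168*c^8 + 52.069056*c^7 + 63.01484*c^6 + 66.208116*c^5 + 48.385014*c^4 + 31.465135*c^3 + 17.705469*c^2 + 5.123937*c + 2.571353)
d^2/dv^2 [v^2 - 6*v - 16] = 2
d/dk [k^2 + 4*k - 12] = 2*k + 4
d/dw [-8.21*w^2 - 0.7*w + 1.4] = -16.42*w - 0.7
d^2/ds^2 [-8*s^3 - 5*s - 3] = -48*s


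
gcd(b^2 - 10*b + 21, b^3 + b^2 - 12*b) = b - 3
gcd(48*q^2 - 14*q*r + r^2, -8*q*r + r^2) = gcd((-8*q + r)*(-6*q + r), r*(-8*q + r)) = 8*q - r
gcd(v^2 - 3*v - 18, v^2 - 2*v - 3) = 1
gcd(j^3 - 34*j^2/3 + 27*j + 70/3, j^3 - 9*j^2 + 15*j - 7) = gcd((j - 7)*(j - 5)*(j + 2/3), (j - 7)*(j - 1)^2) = j - 7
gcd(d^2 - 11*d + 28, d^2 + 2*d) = 1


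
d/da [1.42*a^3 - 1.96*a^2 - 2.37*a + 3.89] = 4.26*a^2 - 3.92*a - 2.37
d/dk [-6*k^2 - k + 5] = -12*k - 1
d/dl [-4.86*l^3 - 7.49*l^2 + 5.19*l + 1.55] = -14.58*l^2 - 14.98*l + 5.19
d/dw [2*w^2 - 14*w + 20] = 4*w - 14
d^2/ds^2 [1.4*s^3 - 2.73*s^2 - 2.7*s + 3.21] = 8.4*s - 5.46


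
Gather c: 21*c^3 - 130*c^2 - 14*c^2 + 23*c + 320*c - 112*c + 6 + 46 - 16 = 21*c^3 - 144*c^2 + 231*c + 36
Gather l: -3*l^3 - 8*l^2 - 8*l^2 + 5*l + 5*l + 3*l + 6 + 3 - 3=-3*l^3 - 16*l^2 + 13*l + 6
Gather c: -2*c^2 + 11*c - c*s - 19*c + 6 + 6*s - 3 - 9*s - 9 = -2*c^2 + c*(-s - 8) - 3*s - 6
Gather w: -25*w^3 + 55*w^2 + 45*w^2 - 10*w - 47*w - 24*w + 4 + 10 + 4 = -25*w^3 + 100*w^2 - 81*w + 18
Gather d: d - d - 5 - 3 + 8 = 0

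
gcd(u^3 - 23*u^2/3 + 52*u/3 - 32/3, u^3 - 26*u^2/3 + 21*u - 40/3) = u^2 - 11*u/3 + 8/3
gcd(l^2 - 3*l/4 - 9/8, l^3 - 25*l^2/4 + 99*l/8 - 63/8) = l - 3/2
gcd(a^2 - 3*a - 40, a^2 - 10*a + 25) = 1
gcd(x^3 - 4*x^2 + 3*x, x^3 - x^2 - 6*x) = x^2 - 3*x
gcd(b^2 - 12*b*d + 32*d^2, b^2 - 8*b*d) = b - 8*d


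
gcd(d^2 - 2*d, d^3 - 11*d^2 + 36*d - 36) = d - 2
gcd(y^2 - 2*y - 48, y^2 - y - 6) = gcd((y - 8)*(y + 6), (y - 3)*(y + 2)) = 1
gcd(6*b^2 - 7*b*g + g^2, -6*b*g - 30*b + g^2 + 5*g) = 6*b - g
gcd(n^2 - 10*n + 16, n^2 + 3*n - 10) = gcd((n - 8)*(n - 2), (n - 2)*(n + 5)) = n - 2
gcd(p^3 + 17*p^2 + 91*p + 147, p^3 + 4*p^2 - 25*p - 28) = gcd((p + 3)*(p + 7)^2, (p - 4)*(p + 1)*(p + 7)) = p + 7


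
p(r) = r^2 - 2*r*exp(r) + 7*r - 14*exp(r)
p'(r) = -2*r*exp(r) + 2*r - 16*exp(r) + 7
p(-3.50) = -12.46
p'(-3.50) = -0.27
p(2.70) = -262.48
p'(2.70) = -306.03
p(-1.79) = -11.07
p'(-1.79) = 1.35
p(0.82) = -29.10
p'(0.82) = -31.41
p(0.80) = -28.48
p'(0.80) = -30.57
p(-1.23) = -10.47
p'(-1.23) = 0.58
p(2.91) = -334.99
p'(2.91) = -387.73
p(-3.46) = -12.47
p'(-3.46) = -0.21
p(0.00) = -14.00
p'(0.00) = -9.00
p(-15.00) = 120.00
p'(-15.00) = -23.00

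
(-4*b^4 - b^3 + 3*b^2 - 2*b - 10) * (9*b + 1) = -36*b^5 - 13*b^4 + 26*b^3 - 15*b^2 - 92*b - 10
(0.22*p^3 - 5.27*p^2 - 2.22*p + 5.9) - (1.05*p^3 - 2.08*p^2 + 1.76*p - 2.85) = -0.83*p^3 - 3.19*p^2 - 3.98*p + 8.75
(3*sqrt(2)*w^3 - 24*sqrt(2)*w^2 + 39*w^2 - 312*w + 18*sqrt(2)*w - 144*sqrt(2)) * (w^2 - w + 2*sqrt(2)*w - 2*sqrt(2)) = 3*sqrt(2)*w^5 - 27*sqrt(2)*w^4 + 51*w^4 - 459*w^3 + 120*sqrt(2)*w^3 - 864*sqrt(2)*w^2 + 480*w^2 - 648*w + 768*sqrt(2)*w + 576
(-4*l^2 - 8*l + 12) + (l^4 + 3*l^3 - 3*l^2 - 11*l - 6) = l^4 + 3*l^3 - 7*l^2 - 19*l + 6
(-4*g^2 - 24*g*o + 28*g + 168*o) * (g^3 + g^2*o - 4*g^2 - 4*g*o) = -4*g^5 - 28*g^4*o + 44*g^4 - 24*g^3*o^2 + 308*g^3*o - 112*g^3 + 264*g^2*o^2 - 784*g^2*o - 672*g*o^2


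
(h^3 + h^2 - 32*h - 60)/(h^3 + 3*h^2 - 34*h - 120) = (h + 2)/(h + 4)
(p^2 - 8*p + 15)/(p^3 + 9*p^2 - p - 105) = (p - 5)/(p^2 + 12*p + 35)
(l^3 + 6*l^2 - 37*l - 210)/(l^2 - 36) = (l^2 + 12*l + 35)/(l + 6)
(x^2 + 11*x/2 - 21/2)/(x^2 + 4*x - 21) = (x - 3/2)/(x - 3)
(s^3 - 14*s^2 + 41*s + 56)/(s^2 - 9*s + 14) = (s^2 - 7*s - 8)/(s - 2)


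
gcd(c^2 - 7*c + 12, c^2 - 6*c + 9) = c - 3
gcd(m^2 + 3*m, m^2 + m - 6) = m + 3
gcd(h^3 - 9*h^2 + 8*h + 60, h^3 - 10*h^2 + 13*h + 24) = 1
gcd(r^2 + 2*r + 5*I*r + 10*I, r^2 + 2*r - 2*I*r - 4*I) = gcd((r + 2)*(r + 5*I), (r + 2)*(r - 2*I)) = r + 2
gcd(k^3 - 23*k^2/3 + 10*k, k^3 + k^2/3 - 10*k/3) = k^2 - 5*k/3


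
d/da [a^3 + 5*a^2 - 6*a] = 3*a^2 + 10*a - 6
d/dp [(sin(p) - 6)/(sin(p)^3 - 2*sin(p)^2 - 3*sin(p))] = 2*(-sin(p)^3 + 10*sin(p)^2 - 12*sin(p) - 9)*cos(p)/((sin(p) - 3)^2*(sin(p) + 1)^2*sin(p)^2)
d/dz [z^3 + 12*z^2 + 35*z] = 3*z^2 + 24*z + 35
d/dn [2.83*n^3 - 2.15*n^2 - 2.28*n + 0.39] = 8.49*n^2 - 4.3*n - 2.28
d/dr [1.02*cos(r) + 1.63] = -1.02*sin(r)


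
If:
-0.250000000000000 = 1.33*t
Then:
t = -0.19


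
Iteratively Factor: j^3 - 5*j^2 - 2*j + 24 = (j - 3)*(j^2 - 2*j - 8) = (j - 4)*(j - 3)*(j + 2)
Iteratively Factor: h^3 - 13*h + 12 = (h - 1)*(h^2 + h - 12) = (h - 3)*(h - 1)*(h + 4)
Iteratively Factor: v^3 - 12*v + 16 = (v - 2)*(v^2 + 2*v - 8) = (v - 2)*(v + 4)*(v - 2)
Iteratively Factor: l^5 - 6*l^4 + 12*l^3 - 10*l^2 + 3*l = (l - 1)*(l^4 - 5*l^3 + 7*l^2 - 3*l) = (l - 1)^2*(l^3 - 4*l^2 + 3*l) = (l - 1)^3*(l^2 - 3*l) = (l - 3)*(l - 1)^3*(l)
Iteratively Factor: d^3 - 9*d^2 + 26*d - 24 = (d - 2)*(d^2 - 7*d + 12) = (d - 4)*(d - 2)*(d - 3)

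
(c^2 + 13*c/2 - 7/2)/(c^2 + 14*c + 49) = (c - 1/2)/(c + 7)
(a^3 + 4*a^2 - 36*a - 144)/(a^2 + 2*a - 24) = (a^2 - 2*a - 24)/(a - 4)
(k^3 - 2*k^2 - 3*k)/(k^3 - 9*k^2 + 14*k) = (k^2 - 2*k - 3)/(k^2 - 9*k + 14)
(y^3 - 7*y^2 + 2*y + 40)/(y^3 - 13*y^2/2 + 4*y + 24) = 2*(y^2 - 3*y - 10)/(2*y^2 - 5*y - 12)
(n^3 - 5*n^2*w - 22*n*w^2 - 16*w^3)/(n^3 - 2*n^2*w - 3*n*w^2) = (-n^2 + 6*n*w + 16*w^2)/(n*(-n + 3*w))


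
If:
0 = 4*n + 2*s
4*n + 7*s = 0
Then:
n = 0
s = 0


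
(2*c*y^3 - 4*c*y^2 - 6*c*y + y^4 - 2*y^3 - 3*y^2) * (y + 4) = 2*c*y^4 + 4*c*y^3 - 22*c*y^2 - 24*c*y + y^5 + 2*y^4 - 11*y^3 - 12*y^2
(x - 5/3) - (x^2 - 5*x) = -x^2 + 6*x - 5/3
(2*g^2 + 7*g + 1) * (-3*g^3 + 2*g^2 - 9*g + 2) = -6*g^5 - 17*g^4 - 7*g^3 - 57*g^2 + 5*g + 2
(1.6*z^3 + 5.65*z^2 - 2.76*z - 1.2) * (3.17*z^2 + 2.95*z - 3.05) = 5.072*z^5 + 22.6305*z^4 + 3.0383*z^3 - 29.1785*z^2 + 4.878*z + 3.66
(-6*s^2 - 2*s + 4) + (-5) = -6*s^2 - 2*s - 1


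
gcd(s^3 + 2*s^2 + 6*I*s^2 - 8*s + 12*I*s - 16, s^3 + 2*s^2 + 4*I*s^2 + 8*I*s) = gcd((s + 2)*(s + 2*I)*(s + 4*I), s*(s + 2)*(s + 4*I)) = s^2 + s*(2 + 4*I) + 8*I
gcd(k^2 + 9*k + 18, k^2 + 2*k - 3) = k + 3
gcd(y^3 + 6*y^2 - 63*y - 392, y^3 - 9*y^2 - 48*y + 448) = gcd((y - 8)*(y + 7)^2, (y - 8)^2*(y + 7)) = y^2 - y - 56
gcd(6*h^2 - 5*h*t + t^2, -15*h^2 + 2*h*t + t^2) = -3*h + t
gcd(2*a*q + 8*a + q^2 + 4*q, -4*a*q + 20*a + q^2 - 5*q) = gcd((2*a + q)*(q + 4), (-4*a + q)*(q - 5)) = 1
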